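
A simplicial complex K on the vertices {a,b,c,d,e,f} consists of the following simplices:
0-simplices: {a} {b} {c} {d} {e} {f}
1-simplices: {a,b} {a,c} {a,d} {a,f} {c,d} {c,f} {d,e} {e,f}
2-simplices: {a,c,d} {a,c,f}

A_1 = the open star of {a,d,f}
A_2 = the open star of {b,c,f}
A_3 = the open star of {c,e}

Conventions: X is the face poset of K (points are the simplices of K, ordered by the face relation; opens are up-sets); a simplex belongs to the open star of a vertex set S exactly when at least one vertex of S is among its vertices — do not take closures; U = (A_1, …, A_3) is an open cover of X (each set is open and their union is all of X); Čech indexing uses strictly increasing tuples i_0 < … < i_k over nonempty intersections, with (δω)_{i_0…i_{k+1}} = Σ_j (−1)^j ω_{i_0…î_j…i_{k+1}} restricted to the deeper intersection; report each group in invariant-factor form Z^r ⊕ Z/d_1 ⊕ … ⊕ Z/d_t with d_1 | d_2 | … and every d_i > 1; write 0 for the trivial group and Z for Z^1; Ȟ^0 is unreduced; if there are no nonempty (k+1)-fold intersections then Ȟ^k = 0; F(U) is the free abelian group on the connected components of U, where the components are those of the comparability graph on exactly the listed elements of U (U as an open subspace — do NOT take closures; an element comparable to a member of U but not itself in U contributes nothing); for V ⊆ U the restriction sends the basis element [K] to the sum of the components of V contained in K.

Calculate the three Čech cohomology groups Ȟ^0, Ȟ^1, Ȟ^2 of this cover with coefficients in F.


cover nerve:
  A1={{a},{d},{f},{a,b},{a,c},{a,d},{a,f},{c,d},{c,f},{d,e},{e,f},{a,c,d},{a,c,f}} A2={{b},{c},{f},{a,b},{a,c},{a,f},{c,d},{c,f},{e,f},{a,c,d},{a,c,f}} A3={{c},{e},{a,c},{c,d},{c,f},{d,e},{e,f},{a,c,d},{a,c,f}}
  A12={{f},{a,b},{a,c},{a,f},{c,d},{c,f},{e,f},{a,c,d},{a,c,f}} A13={{a,c},{c,d},{c,f},{d,e},{e,f},{a,c,d},{a,c,f}} A23={{c},{a,c},{c,d},{c,f},{e,f},{a,c,d},{a,c,f}}
  A123={{a,c},{c,d},{c,f},{e,f},{a,c,d},{a,c,f}}
components per intersection:
  A1: {{a},{d},{f},{a,b},{a,c},{a,d},{a,f},{c,d},{c,f},{d,e},{e,f},{a,c,d},{a,c,f}}
  A2: {{b},{a,b}} {{c},{f},{a,c},{a,f},{c,d},{c,f},{e,f},{a,c,d},{a,c,f}}
  A3: {{c},{a,c},{c,d},{c,f},{a,c,d},{a,c,f}} {{e},{d,e},{e,f}}
  A12: {{f},{a,c},{a,f},{c,d},{c,f},{e,f},{a,c,d},{a,c,f}} {{a,b}}
  A13: {{a,c},{c,d},{c,f},{a,c,d},{a,c,f}} {{d,e}} {{e,f}}
  A23: {{c},{a,c},{c,d},{c,f},{a,c,d},{a,c,f}} {{e,f}}
  A123: {{a,c},{c,d},{c,f},{a,c,d},{a,c,f}} {{e,f}}
C dims 5,7,2; δ0: rk 4, SNF 1^4; δ1: rk 2, SNF 1^2
Ȟ^0: (5−4)−0=1 ⇒ Z
Ȟ^1: (7−2)−4=1 ⇒ Z
Ȟ^2: (2−0)−2=0 ⇒ 0

Ȟ^0 = Z; Ȟ^1 = Z; Ȟ^2 = 0


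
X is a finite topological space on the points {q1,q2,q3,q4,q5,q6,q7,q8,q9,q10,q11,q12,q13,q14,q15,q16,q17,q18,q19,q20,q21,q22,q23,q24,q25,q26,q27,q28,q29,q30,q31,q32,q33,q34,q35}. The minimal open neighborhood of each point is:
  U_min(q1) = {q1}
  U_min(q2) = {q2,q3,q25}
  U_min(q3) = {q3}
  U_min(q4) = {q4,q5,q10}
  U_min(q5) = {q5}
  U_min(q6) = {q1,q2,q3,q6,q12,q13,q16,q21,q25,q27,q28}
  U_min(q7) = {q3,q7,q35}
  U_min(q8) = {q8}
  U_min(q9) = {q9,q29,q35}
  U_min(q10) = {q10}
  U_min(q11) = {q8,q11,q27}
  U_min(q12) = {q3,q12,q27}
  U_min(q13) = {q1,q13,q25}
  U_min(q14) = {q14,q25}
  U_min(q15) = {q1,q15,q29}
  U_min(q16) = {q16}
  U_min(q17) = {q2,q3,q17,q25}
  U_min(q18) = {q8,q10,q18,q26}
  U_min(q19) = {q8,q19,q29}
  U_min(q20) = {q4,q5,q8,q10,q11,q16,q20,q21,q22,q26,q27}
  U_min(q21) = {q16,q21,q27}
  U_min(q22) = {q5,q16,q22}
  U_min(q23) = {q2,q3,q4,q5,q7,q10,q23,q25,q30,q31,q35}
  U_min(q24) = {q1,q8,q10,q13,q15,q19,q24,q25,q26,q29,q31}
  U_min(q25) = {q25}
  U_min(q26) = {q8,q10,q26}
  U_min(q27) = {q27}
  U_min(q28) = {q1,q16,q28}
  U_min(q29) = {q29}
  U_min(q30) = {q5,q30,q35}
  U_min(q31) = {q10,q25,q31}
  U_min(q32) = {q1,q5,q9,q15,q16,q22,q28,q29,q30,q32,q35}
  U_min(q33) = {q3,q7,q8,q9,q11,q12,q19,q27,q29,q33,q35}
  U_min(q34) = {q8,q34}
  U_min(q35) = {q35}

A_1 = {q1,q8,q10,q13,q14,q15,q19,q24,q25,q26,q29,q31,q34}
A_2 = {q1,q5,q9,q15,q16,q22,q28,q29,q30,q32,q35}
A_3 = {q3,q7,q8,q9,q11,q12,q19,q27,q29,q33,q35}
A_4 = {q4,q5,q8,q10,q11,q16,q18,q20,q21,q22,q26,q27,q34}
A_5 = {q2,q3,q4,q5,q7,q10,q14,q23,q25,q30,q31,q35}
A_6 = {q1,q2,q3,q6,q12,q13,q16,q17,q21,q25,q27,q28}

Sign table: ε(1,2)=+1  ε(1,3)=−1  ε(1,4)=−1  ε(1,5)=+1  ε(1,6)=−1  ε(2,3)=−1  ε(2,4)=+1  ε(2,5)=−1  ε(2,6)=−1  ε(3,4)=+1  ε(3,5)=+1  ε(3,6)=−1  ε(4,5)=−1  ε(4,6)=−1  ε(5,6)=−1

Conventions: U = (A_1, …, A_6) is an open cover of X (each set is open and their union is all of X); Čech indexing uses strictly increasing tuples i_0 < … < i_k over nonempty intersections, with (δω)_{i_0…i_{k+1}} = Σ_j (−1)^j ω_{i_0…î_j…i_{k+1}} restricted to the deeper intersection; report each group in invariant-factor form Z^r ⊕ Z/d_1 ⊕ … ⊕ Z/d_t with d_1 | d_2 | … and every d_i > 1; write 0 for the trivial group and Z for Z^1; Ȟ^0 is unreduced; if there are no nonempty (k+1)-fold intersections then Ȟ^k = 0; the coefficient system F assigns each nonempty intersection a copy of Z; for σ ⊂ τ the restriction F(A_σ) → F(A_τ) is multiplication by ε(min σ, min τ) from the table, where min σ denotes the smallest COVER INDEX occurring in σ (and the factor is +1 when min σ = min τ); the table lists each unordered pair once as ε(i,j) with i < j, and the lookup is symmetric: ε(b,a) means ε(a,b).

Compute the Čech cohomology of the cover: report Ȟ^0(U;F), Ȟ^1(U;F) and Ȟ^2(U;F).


Ȟ^0(U;F) ≅ 0, Ȟ^1(U;F) ≅ Z/2, Ȟ^2(U;F) ≅ Z

nonempty overlaps:
  A12={q1,q15,q29} A13={q8,q19,q29} A14={q8,q10,q26,q34} A15={q10,q14,q25,q31} A16={q1,q13,q25} A23={q9,q29,q35} A24={q5,q16,q22} A25={q5,q30,q35} A26={q1,q16,q28} A34={q8,q11,q27} A35={q3,q7,q35} A36={q3,q12,q27} A45={q4,q5,q10} A46={q16,q21,q27} A56={q2,q3,q25}
  A123={q29} A126={q1} A134={q8} A145={q10} A156={q25} A235={q35} A245={q5} A246={q16} A346={q27} A356={q3}
C dims 6,15,10; δ0: rk 6, SNF 1^5·2; δ1: rk 9, SNF 1^9
degree 0: 6−6−0 = 0 → Ȟ^0 ≅ 0
degree 1: 15−9−6 = 0 plus torsion [2] → Ȟ^1 ≅ Z/2
degree 2: 10−0−9 = 1 → Ȟ^2 ≅ Z


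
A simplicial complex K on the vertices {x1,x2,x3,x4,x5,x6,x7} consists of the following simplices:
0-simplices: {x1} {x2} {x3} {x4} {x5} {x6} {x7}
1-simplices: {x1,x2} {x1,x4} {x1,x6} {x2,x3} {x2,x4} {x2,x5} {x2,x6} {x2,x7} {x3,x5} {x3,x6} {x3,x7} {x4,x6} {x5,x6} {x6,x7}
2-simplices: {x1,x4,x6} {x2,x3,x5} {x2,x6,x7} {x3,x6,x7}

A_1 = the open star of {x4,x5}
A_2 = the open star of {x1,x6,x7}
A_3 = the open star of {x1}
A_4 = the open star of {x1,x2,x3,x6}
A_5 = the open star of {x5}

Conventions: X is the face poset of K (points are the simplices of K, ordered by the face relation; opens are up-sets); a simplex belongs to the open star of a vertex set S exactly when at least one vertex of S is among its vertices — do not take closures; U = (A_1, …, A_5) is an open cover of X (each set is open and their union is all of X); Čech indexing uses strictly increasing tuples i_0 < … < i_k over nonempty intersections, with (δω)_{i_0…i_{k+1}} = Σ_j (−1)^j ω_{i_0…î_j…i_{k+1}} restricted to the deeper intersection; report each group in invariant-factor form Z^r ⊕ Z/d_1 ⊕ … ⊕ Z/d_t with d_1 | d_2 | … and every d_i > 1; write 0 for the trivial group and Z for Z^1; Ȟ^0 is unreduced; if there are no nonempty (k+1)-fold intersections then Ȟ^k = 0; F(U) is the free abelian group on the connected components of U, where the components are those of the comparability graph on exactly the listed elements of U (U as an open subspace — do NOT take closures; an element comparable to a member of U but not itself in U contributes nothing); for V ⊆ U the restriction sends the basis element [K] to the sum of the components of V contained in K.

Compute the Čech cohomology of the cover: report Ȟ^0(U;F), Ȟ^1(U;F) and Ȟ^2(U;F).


Ȟ^0 ≅ Z,  Ȟ^1 ≅ Z^2,  Ȟ^2 ≅ 0

nonempty overlaps:
  A1={{x4},{x5},{x1,x4},{x2,x4},{x2,x5},{x3,x5},{x4,x6},{x5,x6},{x1,x4,x6},{x2,x3,x5}} A2={{x1},{x6},{x7},{x1,x2},{x1,x4},{x1,x6},{x2,x6},{x2,x7},{x3,x6},{x3,x7},{x4,x6},{x5,x6},{x6,x7},{x1,x4,x6},{x2,x6,x7},{x3,x6,x7}} A3={{x1},{x1,x2},{x1,x4},{x1,x6},{x1,x4,x6}} A4={{x1},{x2},{x3},{x6},{x1,x2},{x1,x4},{x1,x6},{x2,x3},{x2,x4},{x2,x5},{x2,x6},{x2,x7},{x3,x5},{x3,x6},{x3,x7},{x4,x6},{x5,x6},{x6,x7},{x1,x4,x6},{x2,x3,x5},{x2,x6,x7},{x3,x6,x7}} A5={{x5},{x2,x5},{x3,x5},{x5,x6},{x2,x3,x5}}
  A12={{x1,x4},{x4,x6},{x5,x6},{x1,x4,x6}} A13={{x1,x4},{x1,x4,x6}} A14={{x1,x4},{x2,x4},{x2,x5},{x3,x5},{x4,x6},{x5,x6},{x1,x4,x6},{x2,x3,x5}} A15={{x5},{x2,x5},{x3,x5},{x5,x6},{x2,x3,x5}} A23={{x1},{x1,x2},{x1,x4},{x1,x6},{x1,x4,x6}} A24={{x1},{x6},{x1,x2},{x1,x4},{x1,x6},{x2,x6},{x2,x7},{x3,x6},{x3,x7},{x4,x6},{x5,x6},{x6,x7},{x1,x4,x6},{x2,x6,x7},{x3,x6,x7}} A25={{x5,x6}} A34={{x1},{x1,x2},{x1,x4},{x1,x6},{x1,x4,x6}} A45={{x2,x5},{x3,x5},{x5,x6},{x2,x3,x5}}
  A123={{x1,x4},{x1,x4,x6}} A124={{x1,x4},{x4,x6},{x5,x6},{x1,x4,x6}} A125={{x5,x6}} A134={{x1,x4},{x1,x4,x6}} A145={{x2,x5},{x3,x5},{x5,x6},{x2,x3,x5}} A234={{x1},{x1,x2},{x1,x4},{x1,x6},{x1,x4,x6}} A245={{x5,x6}}
  A1234={{x1,x4},{x1,x4,x6}} A1245={{x5,x6}}
components per intersection:
  A1: {{x4},{x1,x4},{x2,x4},{x4,x6},{x1,x4,x6}} {{x5},{x2,x5},{x3,x5},{x5,x6},{x2,x3,x5}}
  A2: {{x1},{x6},{x7},{x1,x2},{x1,x4},{x1,x6},{x2,x6},{x2,x7},{x3,x6},{x3,x7},{x4,x6},{x5,x6},{x6,x7},{x1,x4,x6},{x2,x6,x7},{x3,x6,x7}}
  A3: {{x1},{x1,x2},{x1,x4},{x1,x6},{x1,x4,x6}}
  A4: {{x1},{x2},{x3},{x6},{x1,x2},{x1,x4},{x1,x6},{x2,x3},{x2,x4},{x2,x5},{x2,x6},{x2,x7},{x3,x5},{x3,x6},{x3,x7},{x4,x6},{x5,x6},{x6,x7},{x1,x4,x6},{x2,x3,x5},{x2,x6,x7},{x3,x6,x7}}
  A5: {{x5},{x2,x5},{x3,x5},{x5,x6},{x2,x3,x5}}
  A12: {{x1,x4},{x4,x6},{x1,x4,x6}} {{x5,x6}}
  A13: {{x1,x4},{x1,x4,x6}}
  A14: {{x1,x4},{x4,x6},{x1,x4,x6}} {{x2,x4}} {{x2,x5},{x3,x5},{x2,x3,x5}} {{x5,x6}}
  A15: {{x5},{x2,x5},{x3,x5},{x5,x6},{x2,x3,x5}}
  A23: {{x1},{x1,x2},{x1,x4},{x1,x6},{x1,x4,x6}}
  A24: {{x1},{x6},{x1,x2},{x1,x4},{x1,x6},{x2,x6},{x2,x7},{x3,x6},{x3,x7},{x4,x6},{x5,x6},{x6,x7},{x1,x4,x6},{x2,x6,x7},{x3,x6,x7}}
  A25: {{x5,x6}}
  A34: {{x1},{x1,x2},{x1,x4},{x1,x6},{x1,x4,x6}}
  A45: {{x2,x5},{x3,x5},{x2,x3,x5}} {{x5,x6}}
  A123: {{x1,x4},{x1,x4,x6}}
  A124: {{x1,x4},{x4,x6},{x1,x4,x6}} {{x5,x6}}
  A125: {{x5,x6}}
  A134: {{x1,x4},{x1,x4,x6}}
  A145: {{x2,x5},{x3,x5},{x2,x3,x5}} {{x5,x6}}
  A234: {{x1},{x1,x2},{x1,x4},{x1,x6},{x1,x4,x6}}
  A245: {{x5,x6}}
  A1234: {{x1,x4},{x1,x4,x6}}
  A1245: {{x5,x6}}
C dims 6,14,9,2; δ0: rk 5, SNF 1^5; δ1: rk 7, SNF 1^7; δ2: rk 2, SNF 1^2
degree 0: 6−5−0 = 1 → Ȟ^0 ≅ Z
degree 1: 14−7−5 = 2 → Ȟ^1 ≅ Z^2
degree 2: 9−2−7 = 0 → Ȟ^2 ≅ 0


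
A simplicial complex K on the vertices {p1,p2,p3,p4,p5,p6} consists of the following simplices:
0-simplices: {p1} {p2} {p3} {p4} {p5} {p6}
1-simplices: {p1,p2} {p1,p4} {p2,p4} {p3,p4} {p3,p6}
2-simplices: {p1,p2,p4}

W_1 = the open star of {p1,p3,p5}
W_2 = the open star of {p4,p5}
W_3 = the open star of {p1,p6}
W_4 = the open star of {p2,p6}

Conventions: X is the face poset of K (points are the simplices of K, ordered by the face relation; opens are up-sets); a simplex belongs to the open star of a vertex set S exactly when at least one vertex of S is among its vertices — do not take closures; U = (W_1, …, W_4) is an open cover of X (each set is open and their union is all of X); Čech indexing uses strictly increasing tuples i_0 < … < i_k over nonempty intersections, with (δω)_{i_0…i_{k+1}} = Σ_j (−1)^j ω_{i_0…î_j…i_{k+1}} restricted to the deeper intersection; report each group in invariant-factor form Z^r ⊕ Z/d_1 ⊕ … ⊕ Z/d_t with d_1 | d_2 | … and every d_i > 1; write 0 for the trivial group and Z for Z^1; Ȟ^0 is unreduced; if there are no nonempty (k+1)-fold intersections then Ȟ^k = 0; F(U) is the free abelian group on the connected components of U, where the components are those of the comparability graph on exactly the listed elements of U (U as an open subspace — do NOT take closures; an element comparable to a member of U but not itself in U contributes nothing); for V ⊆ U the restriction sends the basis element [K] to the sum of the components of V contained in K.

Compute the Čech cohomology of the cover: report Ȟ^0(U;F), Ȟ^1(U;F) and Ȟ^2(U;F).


Ȟ^0(U;F) ≅ Z^2; Ȟ^1(U;F) ≅ 0; Ȟ^2(U;F) ≅ 0

cover nerve:
  W1={{p1},{p3},{p5},{p1,p2},{p1,p4},{p3,p4},{p3,p6},{p1,p2,p4}} W2={{p4},{p5},{p1,p4},{p2,p4},{p3,p4},{p1,p2,p4}} W3={{p1},{p6},{p1,p2},{p1,p4},{p3,p6},{p1,p2,p4}} W4={{p2},{p6},{p1,p2},{p2,p4},{p3,p6},{p1,p2,p4}}
  W12={{p5},{p1,p4},{p3,p4},{p1,p2,p4}} W13={{p1},{p1,p2},{p1,p4},{p3,p6},{p1,p2,p4}} W14={{p1,p2},{p3,p6},{p1,p2,p4}} W23={{p1,p4},{p1,p2,p4}} W24={{p2,p4},{p1,p2,p4}} W34={{p6},{p1,p2},{p3,p6},{p1,p2,p4}}
  W123={{p1,p4},{p1,p2,p4}} W124={{p1,p2,p4}} W134={{p1,p2},{p3,p6},{p1,p2,p4}} W234={{p1,p2,p4}}
  W1234={{p1,p2,p4}}
components per intersection:
  W1: {{p1},{p1,p2},{p1,p4},{p1,p2,p4}} {{p3},{p3,p4},{p3,p6}} {{p5}}
  W2: {{p4},{p1,p4},{p2,p4},{p3,p4},{p1,p2,p4}} {{p5}}
  W3: {{p1},{p1,p2},{p1,p4},{p1,p2,p4}} {{p6},{p3,p6}}
  W4: {{p2},{p1,p2},{p2,p4},{p1,p2,p4}} {{p6},{p3,p6}}
  W12: {{p5}} {{p1,p4},{p1,p2,p4}} {{p3,p4}}
  W13: {{p1},{p1,p2},{p1,p4},{p1,p2,p4}} {{p3,p6}}
  W14: {{p1,p2},{p1,p2,p4}} {{p3,p6}}
  W23: {{p1,p4},{p1,p2,p4}}
  W24: {{p2,p4},{p1,p2,p4}}
  W34: {{p6},{p3,p6}} {{p1,p2},{p1,p2,p4}}
  W123: {{p1,p4},{p1,p2,p4}}
  W124: {{p1,p2,p4}}
  W134: {{p1,p2},{p1,p2,p4}} {{p3,p6}}
  W234: {{p1,p2,p4}}
  W1234: {{p1,p2,p4}}
C dims 9,11,5,1; δ0: rk 7, SNF 1^7; δ1: rk 4, SNF 1^4; δ2: rk 1, SNF 1^1
Ȟ^0: (9−7)−0=2 ⇒ Z^2
Ȟ^1: (11−4)−7=0 ⇒ 0
Ȟ^2: (5−1)−4=0 ⇒ 0


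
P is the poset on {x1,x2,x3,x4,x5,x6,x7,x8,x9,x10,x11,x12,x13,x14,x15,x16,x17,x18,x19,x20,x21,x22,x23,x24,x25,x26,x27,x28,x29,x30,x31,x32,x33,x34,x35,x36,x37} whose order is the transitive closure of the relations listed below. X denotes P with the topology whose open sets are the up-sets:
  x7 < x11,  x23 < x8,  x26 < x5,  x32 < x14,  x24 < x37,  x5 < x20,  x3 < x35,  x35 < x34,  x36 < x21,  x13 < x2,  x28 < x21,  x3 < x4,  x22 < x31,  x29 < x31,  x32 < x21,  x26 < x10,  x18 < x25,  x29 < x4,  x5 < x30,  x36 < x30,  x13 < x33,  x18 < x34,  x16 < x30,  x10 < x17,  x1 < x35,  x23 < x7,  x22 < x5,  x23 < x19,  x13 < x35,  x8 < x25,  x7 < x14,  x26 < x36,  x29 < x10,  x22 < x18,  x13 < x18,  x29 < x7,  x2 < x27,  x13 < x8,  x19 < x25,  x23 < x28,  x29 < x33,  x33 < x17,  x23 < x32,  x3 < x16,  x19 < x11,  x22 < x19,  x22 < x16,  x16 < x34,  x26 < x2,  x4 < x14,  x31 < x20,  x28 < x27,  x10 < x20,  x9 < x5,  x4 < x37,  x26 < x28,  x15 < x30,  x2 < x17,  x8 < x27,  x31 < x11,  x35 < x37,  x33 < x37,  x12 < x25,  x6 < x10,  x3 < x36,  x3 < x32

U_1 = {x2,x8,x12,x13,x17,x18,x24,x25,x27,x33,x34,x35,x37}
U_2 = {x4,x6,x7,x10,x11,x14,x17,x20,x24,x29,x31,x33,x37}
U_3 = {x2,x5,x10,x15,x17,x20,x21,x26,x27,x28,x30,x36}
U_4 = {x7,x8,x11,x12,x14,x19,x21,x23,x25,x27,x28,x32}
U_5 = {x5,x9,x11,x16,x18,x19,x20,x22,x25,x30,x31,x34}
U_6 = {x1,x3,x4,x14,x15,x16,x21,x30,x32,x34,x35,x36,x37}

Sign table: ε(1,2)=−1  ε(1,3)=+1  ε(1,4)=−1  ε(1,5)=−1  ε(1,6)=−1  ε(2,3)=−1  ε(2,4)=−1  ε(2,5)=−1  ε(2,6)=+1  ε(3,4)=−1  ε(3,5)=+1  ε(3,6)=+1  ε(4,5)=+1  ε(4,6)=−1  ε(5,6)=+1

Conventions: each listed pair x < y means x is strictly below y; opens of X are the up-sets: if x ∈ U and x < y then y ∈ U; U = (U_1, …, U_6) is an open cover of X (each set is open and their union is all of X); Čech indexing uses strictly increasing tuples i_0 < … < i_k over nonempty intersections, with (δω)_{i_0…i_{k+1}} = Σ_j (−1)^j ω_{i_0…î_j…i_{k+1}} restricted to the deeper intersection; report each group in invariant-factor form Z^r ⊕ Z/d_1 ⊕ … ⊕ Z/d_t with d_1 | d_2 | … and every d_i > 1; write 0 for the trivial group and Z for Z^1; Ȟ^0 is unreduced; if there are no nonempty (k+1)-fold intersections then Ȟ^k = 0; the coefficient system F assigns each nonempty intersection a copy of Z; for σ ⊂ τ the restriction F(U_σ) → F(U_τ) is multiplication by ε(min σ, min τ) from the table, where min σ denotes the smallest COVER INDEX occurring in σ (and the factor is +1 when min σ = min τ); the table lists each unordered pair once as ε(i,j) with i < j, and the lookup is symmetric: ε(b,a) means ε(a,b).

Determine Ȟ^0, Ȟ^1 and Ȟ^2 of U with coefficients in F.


nonempty overlaps:
  U12={x17,x24,x33,x37} U13={x2,x17,x27} U14={x8,x12,x25,x27} U15={x18,x25,x34} U16={x34,x35,x37} U23={x10,x17,x20} U24={x7,x11,x14} U25={x11,x20,x31} U26={x4,x14,x37} U34={x21,x27,x28} U35={x5,x20,x30} U36={x15,x21,x30,x36} U45={x11,x19,x25} U46={x14,x21,x32} U56={x16,x30,x34}
  U123={x17} U126={x37} U134={x27} U145={x25} U156={x34} U235={x20} U245={x11} U246={x14} U346={x21} U356={x30}
C dims 6,15,10; δ0: rk 6, SNF 1^5·2; δ1: rk 9, SNF 1^9
degree 0: 6−6−0 = 0 → Ȟ^0 ≅ 0
degree 1: 15−9−6 = 0 plus torsion [2] → Ȟ^1 ≅ Z/2
degree 2: 10−0−9 = 1 → Ȟ^2 ≅ Z

Ȟ^0 ≅ 0, Ȟ^1 ≅ Z/2 and Ȟ^2 ≅ Z


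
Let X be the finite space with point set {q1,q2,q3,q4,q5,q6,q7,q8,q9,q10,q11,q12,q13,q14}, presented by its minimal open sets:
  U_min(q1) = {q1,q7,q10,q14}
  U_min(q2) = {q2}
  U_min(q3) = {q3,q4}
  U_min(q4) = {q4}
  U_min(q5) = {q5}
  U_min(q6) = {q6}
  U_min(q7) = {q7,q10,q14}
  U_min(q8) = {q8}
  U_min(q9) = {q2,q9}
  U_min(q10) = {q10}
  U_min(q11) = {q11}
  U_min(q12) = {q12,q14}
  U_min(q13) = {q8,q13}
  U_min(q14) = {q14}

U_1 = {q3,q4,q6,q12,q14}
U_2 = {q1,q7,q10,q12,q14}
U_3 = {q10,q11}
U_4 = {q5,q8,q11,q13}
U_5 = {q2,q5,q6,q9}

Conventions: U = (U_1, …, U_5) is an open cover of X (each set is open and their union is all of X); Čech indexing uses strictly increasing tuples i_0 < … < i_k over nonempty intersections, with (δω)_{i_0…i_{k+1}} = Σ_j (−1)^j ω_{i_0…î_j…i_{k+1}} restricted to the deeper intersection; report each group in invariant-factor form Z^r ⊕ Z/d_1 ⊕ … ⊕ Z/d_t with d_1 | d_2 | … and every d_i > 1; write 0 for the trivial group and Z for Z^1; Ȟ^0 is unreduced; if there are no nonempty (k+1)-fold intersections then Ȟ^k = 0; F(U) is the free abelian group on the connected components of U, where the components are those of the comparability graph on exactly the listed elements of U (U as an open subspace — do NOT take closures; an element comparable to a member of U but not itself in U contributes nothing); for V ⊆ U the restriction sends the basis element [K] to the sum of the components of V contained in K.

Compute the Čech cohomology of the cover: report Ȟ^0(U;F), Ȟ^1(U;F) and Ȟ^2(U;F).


Ȟ^0 = Z^7,  Ȟ^1 = 0,  Ȟ^2 = 0

nerve of the cover:
  U12={q12,q14} U15={q6} U23={q10} U34={q11} U45={q5}
components per intersection:
  U1: {q3,q4} {q6} {q12,q14}
  U2: {q1,q7,q10,q12,q14}
  U3: {q10} {q11}
  U4: {q5} {q8,q13} {q11}
  U5: {q2,q9} {q5} {q6}
  U12: {q12,q14}
  U15: {q6}
  U23: {q10}
  U34: {q11}
  U45: {q5}
C dims 12,5; δ0: rk 5, SNF 1^5
Ȟ^0 = (12 − 5) − 0 = 7, so Ȟ^0 ≅ Z^7
Ȟ^1 = (5 − 0) − 5 = 0, so Ȟ^1 ≅ 0
Ȟ^2 = (0 − 0) − 0 = 0, so Ȟ^2 ≅ 0


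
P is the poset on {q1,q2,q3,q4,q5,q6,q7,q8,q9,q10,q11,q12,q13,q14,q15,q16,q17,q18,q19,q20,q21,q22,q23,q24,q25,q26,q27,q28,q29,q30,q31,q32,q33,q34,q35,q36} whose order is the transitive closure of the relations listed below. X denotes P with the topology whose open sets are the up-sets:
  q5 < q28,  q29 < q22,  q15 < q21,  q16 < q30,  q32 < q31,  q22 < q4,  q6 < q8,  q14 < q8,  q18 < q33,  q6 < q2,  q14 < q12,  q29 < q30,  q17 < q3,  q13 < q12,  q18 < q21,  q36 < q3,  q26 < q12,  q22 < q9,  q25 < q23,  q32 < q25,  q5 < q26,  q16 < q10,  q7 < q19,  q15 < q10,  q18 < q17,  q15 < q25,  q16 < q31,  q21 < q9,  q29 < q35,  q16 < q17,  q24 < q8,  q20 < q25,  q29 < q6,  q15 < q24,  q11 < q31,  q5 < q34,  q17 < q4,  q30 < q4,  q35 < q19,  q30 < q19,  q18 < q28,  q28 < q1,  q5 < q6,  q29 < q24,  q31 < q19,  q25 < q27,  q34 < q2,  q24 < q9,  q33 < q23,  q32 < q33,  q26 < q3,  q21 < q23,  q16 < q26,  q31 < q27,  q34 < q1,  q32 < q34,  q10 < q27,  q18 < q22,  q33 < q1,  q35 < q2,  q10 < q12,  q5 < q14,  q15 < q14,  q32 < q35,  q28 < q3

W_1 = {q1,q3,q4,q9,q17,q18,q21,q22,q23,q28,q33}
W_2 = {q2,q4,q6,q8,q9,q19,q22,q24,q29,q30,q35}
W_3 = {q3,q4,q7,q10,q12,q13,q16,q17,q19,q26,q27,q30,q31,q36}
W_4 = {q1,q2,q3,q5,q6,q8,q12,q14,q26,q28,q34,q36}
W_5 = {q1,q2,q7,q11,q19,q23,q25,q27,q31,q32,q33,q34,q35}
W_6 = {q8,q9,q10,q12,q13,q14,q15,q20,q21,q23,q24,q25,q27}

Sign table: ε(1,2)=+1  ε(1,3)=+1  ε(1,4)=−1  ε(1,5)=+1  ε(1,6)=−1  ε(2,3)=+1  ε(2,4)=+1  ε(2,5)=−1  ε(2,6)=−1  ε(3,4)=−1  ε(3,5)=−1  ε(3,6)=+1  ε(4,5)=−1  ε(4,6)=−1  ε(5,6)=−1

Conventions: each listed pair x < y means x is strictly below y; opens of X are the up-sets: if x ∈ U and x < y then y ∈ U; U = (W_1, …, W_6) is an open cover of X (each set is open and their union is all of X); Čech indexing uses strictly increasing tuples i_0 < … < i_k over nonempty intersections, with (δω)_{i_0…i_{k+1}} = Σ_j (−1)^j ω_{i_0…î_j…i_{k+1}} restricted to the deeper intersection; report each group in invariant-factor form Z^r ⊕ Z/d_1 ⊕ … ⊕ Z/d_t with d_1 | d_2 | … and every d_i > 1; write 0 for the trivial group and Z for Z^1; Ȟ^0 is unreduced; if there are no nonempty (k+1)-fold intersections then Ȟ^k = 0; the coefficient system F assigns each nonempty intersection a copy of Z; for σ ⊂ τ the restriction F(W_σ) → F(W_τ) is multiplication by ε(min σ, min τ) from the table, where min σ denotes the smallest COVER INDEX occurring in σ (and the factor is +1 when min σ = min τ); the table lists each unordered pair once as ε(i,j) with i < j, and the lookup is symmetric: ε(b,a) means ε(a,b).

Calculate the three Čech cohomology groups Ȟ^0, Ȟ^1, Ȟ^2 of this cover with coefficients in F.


nonempty overlaps:
  W12={q4,q9,q22} W13={q3,q4,q17} W14={q1,q3,q28} W15={q1,q23,q33} W16={q9,q21,q23} W23={q4,q19,q30} W24={q2,q6,q8} W25={q2,q19,q35} W26={q8,q9,q24} W34={q3,q12,q26,q36} W35={q7,q19,q27,q31} W36={q10,q12,q13,q27} W45={q1,q2,q34} W46={q8,q12,q14} W56={q23,q25,q27}
  W123={q4} W126={q9} W134={q3} W145={q1} W156={q23} W235={q19} W245={q2} W246={q8} W346={q12} W356={q27}
C dims 6,15,10; δ0: rk 6, SNF 1^5·2; δ1: rk 9, SNF 1^9
degree 0: 6−6−0 = 0 → Ȟ^0 ≅ 0
degree 1: 15−9−6 = 0 plus torsion [2] → Ȟ^1 ≅ Z/2
degree 2: 10−0−9 = 1 → Ȟ^2 ≅ Z

Ȟ^0 = 0, Ȟ^1 = Z/2 and Ȟ^2 = Z


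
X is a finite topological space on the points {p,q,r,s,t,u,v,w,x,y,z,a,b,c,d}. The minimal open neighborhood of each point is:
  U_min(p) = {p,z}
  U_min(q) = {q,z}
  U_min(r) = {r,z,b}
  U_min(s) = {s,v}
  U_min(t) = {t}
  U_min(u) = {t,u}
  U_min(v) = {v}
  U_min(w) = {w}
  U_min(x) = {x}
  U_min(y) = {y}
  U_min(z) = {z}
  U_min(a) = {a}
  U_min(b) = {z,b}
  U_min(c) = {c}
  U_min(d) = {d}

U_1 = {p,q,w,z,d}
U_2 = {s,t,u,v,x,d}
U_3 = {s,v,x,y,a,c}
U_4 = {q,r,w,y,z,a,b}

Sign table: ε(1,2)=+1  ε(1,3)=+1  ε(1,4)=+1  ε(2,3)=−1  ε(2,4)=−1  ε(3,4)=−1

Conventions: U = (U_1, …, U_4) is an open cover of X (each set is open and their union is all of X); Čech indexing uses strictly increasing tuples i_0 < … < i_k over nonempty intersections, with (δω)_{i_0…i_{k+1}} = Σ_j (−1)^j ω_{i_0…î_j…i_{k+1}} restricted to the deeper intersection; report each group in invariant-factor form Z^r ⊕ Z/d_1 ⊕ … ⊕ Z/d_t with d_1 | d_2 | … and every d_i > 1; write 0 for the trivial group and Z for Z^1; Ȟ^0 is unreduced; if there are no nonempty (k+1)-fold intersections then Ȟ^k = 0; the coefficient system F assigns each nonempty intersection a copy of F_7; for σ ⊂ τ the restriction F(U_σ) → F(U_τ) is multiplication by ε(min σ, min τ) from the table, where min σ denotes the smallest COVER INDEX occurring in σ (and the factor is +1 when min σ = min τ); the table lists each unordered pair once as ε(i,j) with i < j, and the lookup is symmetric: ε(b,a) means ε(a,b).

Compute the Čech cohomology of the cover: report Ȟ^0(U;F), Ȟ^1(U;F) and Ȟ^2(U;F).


nonempty overlaps:
  U12={d} U14={q,w,z} U23={s,v,x} U34={y,a}
C dims 4,4; δ0: rk_F7 3
degree 0: 4−3−0 = 1 → Ȟ^0 ≅ Z/7
degree 1: 4−0−3 = 1 → Ȟ^1 ≅ Z/7
degree 2: 0−0−0 = 0 → Ȟ^2 ≅ 0

Ȟ^0 ≅ Z/7, Ȟ^1 ≅ Z/7 and Ȟ^2 ≅ 0


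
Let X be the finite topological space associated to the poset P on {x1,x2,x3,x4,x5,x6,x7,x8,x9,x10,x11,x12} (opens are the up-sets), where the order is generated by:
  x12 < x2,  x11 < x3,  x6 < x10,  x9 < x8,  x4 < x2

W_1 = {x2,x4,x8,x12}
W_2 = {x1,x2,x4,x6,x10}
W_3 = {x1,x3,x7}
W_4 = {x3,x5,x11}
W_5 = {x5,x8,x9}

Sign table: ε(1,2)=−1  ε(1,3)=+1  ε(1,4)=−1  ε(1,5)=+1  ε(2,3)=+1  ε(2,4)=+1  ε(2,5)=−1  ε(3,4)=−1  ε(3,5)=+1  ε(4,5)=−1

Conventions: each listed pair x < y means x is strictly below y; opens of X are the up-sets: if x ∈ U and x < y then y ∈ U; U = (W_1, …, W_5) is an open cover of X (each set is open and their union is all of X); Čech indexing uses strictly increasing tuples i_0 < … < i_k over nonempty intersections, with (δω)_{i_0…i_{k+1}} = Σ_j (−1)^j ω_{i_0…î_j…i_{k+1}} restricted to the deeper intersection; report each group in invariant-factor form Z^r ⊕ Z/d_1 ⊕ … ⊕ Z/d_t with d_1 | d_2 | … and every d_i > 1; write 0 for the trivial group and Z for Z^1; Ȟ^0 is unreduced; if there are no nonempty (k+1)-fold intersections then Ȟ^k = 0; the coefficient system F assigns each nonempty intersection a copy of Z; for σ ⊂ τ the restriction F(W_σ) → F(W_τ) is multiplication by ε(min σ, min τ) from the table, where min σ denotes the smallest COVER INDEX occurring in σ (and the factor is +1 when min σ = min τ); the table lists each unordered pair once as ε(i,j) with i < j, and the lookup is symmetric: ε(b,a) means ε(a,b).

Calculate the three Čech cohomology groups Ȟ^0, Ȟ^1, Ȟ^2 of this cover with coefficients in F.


nerve of the cover:
  W12={x2,x4} W15={x8} W23={x1} W34={x3} W45={x5}
C dims 5,5; δ0: rk 5, SNF 1^4·2
Ȟ^0 = (5 − 5) − 0 = 0, so Ȟ^0 ≅ 0
Ȟ^1 = (5 − 0) − 5 = 0 plus torsion [2], so Ȟ^1 ≅ Z/2
Ȟ^2 = (0 − 0) − 0 = 0, so Ȟ^2 ≅ 0

Ȟ^0(U;F) ≅ 0, Ȟ^1(U;F) ≅ Z/2 and Ȟ^2(U;F) ≅ 0


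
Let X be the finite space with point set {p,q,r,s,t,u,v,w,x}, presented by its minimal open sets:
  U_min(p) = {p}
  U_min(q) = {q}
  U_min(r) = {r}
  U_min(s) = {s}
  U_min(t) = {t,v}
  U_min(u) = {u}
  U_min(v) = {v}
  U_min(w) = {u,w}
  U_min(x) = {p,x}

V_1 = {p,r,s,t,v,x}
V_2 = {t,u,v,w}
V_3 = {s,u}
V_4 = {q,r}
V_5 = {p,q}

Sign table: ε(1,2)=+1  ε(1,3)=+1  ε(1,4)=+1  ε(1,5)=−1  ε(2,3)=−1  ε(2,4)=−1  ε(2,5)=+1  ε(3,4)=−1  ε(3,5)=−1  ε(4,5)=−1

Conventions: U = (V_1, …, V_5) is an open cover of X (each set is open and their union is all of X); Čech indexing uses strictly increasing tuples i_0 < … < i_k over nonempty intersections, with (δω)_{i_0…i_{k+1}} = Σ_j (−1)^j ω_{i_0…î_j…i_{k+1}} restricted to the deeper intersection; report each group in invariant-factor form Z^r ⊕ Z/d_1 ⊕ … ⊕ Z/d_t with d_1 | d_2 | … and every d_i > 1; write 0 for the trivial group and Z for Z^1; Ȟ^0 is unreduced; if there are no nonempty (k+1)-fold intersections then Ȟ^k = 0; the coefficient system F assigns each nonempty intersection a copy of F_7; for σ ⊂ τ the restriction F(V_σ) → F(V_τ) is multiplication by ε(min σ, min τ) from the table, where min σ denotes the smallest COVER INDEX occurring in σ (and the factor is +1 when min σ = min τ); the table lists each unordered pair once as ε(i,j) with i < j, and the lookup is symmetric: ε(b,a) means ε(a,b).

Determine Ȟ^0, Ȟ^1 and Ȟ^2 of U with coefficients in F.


Ȟ^0(U;F) ≅ 0; Ȟ^1(U;F) ≅ Z/7; Ȟ^2(U;F) ≅ 0

nonempty overlaps:
  V12={t,v} V13={s} V14={r} V15={p} V23={u} V45={q}
C dims 5,6; δ0: rk_F7 5
degree 0: 5−5−0 = 0 → Ȟ^0 ≅ 0
degree 1: 6−0−5 = 1 → Ȟ^1 ≅ Z/7
degree 2: 0−0−0 = 0 → Ȟ^2 ≅ 0


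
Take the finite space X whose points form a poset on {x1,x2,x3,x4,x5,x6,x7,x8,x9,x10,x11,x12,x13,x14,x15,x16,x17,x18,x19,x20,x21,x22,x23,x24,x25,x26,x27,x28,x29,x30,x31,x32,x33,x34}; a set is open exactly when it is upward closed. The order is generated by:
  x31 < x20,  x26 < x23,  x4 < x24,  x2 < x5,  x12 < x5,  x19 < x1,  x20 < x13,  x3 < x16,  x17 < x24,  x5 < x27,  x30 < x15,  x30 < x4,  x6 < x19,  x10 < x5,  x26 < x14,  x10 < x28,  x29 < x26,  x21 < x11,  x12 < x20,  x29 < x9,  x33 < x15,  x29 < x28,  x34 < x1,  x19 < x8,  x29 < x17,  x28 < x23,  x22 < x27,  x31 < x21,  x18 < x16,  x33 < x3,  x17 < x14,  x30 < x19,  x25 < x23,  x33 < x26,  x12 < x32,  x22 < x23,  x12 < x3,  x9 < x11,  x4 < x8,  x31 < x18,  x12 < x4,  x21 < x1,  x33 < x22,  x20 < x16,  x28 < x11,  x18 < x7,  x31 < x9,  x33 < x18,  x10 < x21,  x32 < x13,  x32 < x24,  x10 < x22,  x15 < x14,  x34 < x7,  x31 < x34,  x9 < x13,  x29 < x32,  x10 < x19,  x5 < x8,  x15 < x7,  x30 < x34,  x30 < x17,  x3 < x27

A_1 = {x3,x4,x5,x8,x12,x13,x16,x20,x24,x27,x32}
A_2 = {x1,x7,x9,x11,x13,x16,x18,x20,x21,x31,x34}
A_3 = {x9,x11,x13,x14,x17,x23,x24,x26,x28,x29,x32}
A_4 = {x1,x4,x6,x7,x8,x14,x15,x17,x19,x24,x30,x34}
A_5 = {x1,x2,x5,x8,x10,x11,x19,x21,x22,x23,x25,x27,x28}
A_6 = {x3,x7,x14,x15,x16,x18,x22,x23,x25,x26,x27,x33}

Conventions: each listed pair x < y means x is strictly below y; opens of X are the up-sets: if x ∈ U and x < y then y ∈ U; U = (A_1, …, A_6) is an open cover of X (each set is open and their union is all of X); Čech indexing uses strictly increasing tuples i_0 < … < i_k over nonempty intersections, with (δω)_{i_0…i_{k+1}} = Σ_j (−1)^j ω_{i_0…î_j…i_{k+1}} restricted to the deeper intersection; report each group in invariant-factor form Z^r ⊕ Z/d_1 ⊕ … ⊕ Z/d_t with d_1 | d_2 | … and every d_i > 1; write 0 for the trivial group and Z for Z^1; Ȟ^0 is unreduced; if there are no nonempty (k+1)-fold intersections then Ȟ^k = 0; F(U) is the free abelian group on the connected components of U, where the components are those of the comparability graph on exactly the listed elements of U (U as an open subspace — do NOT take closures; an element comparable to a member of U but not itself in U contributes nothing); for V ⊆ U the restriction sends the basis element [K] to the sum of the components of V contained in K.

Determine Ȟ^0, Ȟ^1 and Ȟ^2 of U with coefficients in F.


nonempty overlaps:
  A12={x13,x16,x20} A13={x13,x24,x32} A14={x4,x8,x24} A15={x5,x8,x27} A16={x3,x16,x27} A23={x9,x11,x13} A24={x1,x7,x34} A25={x1,x11,x21} A26={x7,x16,x18} A34={x14,x17,x24} A35={x11,x23,x28} A36={x14,x23,x26} A45={x1,x8,x19} A46={x7,x14,x15} A56={x22,x23,x25,x27}
  A123={x13} A126={x16} A134={x24} A145={x8} A156={x27} A235={x11} A245={x1} A246={x7} A346={x14} A356={x23}
components per intersection:
  A1: {x3,x4,x5,x8,x12,x13,x16,x20,x24,x27,x32}
  A2: {x1,x7,x9,x11,x13,x16,x18,x20,x21,x31,x34}
  A3: {x9,x11,x13,x14,x17,x23,x24,x26,x28,x29,x32}
  A4: {x1,x4,x6,x7,x8,x14,x15,x17,x19,x24,x30,x34}
  A5: {x1,x2,x5,x8,x10,x11,x19,x21,x22,x23,x25,x27,x28}
  A6: {x3,x7,x14,x15,x16,x18,x22,x23,x25,x26,x27,x33}
  A12: {x13,x16,x20}
  A13: {x13,x24,x32}
  A14: {x4,x8,x24}
  A15: {x5,x8,x27}
  A16: {x3,x16,x27}
  A23: {x9,x11,x13}
  A24: {x1,x7,x34}
  A25: {x1,x11,x21}
  A26: {x7,x16,x18}
  A34: {x14,x17,x24}
  A35: {x11,x23,x28}
  A36: {x14,x23,x26}
  A45: {x1,x8,x19}
  A46: {x7,x14,x15}
  A56: {x22,x23,x25,x27}
  A123: {x13}
  A126: {x16}
  A134: {x24}
  A145: {x8}
  A156: {x27}
  A235: {x11}
  A245: {x1}
  A246: {x7}
  A346: {x14}
  A356: {x23}
C dims 6,15,10; δ0: rk 5, SNF 1^5; δ1: rk 10, SNF 1^9·2
degree 0: 6−5−0 = 1 → Ȟ^0 ≅ Z
degree 1: 15−10−5 = 0 → Ȟ^1 ≅ 0
degree 2: 10−0−10 = 0 plus torsion [2] → Ȟ^2 ≅ Z/2

Ȟ^0 ≅ Z, Ȟ^1 ≅ 0, Ȟ^2 ≅ Z/2


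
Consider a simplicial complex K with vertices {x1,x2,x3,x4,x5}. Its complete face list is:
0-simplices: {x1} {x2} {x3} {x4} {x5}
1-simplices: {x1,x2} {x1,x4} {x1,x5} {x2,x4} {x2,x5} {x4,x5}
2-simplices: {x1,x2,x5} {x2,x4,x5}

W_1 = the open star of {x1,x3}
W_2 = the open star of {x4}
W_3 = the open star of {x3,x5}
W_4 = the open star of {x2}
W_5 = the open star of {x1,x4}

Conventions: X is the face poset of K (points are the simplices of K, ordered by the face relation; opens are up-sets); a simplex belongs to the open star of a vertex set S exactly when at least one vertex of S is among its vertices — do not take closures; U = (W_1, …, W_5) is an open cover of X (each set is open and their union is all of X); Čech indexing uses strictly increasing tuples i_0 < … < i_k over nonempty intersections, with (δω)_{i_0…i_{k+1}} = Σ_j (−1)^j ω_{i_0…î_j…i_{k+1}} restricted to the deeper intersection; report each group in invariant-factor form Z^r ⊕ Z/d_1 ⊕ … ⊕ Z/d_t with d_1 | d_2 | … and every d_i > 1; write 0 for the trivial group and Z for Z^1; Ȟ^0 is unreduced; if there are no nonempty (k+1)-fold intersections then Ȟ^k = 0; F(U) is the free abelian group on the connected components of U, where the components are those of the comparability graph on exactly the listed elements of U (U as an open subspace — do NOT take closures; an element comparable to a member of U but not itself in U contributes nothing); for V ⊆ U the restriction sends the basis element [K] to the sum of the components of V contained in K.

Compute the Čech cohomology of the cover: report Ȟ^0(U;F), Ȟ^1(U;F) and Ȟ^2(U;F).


Ȟ^0(U;F) ≅ Z^2, Ȟ^1(U;F) ≅ Z, Ȟ^2(U;F) ≅ 0

nerve simplices:
  W1={{x1},{x3},{x1,x2},{x1,x4},{x1,x5},{x1,x2,x5}} W2={{x4},{x1,x4},{x2,x4},{x4,x5},{x2,x4,x5}} W3={{x3},{x5},{x1,x5},{x2,x5},{x4,x5},{x1,x2,x5},{x2,x4,x5}} W4={{x2},{x1,x2},{x2,x4},{x2,x5},{x1,x2,x5},{x2,x4,x5}} W5={{x1},{x4},{x1,x2},{x1,x4},{x1,x5},{x2,x4},{x4,x5},{x1,x2,x5},{x2,x4,x5}}
  W12={{x1,x4}} W13={{x3},{x1,x5},{x1,x2,x5}} W14={{x1,x2},{x1,x2,x5}} W15={{x1},{x1,x2},{x1,x4},{x1,x5},{x1,x2,x5}} W23={{x4,x5},{x2,x4,x5}} W24={{x2,x4},{x2,x4,x5}} W25={{x4},{x1,x4},{x2,x4},{x4,x5},{x2,x4,x5}} W34={{x2,x5},{x1,x2,x5},{x2,x4,x5}} W35={{x1,x5},{x4,x5},{x1,x2,x5},{x2,x4,x5}} W45={{x1,x2},{x2,x4},{x1,x2,x5},{x2,x4,x5}}
  W125={{x1,x4}} W134={{x1,x2,x5}} W135={{x1,x5},{x1,x2,x5}} W145={{x1,x2},{x1,x2,x5}} W234={{x2,x4,x5}} W235={{x4,x5},{x2,x4,x5}} W245={{x2,x4},{x2,x4,x5}} W345={{x1,x2,x5},{x2,x4,x5}}
  W1345={{x1,x2,x5}} W2345={{x2,x4,x5}}
components per intersection:
  W1: {{x1},{x1,x2},{x1,x4},{x1,x5},{x1,x2,x5}} {{x3}}
  W2: {{x4},{x1,x4},{x2,x4},{x4,x5},{x2,x4,x5}}
  W3: {{x3}} {{x5},{x1,x5},{x2,x5},{x4,x5},{x1,x2,x5},{x2,x4,x5}}
  W4: {{x2},{x1,x2},{x2,x4},{x2,x5},{x1,x2,x5},{x2,x4,x5}}
  W5: {{x1},{x4},{x1,x2},{x1,x4},{x1,x5},{x2,x4},{x4,x5},{x1,x2,x5},{x2,x4,x5}}
  W12: {{x1,x4}}
  W13: {{x3}} {{x1,x5},{x1,x2,x5}}
  W14: {{x1,x2},{x1,x2,x5}}
  W15: {{x1},{x1,x2},{x1,x4},{x1,x5},{x1,x2,x5}}
  W23: {{x4,x5},{x2,x4,x5}}
  W24: {{x2,x4},{x2,x4,x5}}
  W25: {{x4},{x1,x4},{x2,x4},{x4,x5},{x2,x4,x5}}
  W34: {{x2,x5},{x1,x2,x5},{x2,x4,x5}}
  W35: {{x1,x5},{x1,x2,x5}} {{x4,x5},{x2,x4,x5}}
  W45: {{x1,x2},{x1,x2,x5}} {{x2,x4},{x2,x4,x5}}
  W125: {{x1,x4}}
  W134: {{x1,x2,x5}}
  W135: {{x1,x5},{x1,x2,x5}}
  W145: {{x1,x2},{x1,x2,x5}}
  W234: {{x2,x4,x5}}
  W235: {{x4,x5},{x2,x4,x5}}
  W245: {{x2,x4},{x2,x4,x5}}
  W345: {{x1,x2,x5}} {{x2,x4,x5}}
  W1345: {{x1,x2,x5}}
  W2345: {{x2,x4,x5}}
C dims 7,13,9,2; δ0: rk 5, SNF 1^5; δ1: rk 7, SNF 1^7; δ2: rk 2, SNF 1^2
degree 0: 7−5−0 = 2 → Ȟ^0 ≅ Z^2
degree 1: 13−7−5 = 1 → Ȟ^1 ≅ Z
degree 2: 9−2−7 = 0 → Ȟ^2 ≅ 0


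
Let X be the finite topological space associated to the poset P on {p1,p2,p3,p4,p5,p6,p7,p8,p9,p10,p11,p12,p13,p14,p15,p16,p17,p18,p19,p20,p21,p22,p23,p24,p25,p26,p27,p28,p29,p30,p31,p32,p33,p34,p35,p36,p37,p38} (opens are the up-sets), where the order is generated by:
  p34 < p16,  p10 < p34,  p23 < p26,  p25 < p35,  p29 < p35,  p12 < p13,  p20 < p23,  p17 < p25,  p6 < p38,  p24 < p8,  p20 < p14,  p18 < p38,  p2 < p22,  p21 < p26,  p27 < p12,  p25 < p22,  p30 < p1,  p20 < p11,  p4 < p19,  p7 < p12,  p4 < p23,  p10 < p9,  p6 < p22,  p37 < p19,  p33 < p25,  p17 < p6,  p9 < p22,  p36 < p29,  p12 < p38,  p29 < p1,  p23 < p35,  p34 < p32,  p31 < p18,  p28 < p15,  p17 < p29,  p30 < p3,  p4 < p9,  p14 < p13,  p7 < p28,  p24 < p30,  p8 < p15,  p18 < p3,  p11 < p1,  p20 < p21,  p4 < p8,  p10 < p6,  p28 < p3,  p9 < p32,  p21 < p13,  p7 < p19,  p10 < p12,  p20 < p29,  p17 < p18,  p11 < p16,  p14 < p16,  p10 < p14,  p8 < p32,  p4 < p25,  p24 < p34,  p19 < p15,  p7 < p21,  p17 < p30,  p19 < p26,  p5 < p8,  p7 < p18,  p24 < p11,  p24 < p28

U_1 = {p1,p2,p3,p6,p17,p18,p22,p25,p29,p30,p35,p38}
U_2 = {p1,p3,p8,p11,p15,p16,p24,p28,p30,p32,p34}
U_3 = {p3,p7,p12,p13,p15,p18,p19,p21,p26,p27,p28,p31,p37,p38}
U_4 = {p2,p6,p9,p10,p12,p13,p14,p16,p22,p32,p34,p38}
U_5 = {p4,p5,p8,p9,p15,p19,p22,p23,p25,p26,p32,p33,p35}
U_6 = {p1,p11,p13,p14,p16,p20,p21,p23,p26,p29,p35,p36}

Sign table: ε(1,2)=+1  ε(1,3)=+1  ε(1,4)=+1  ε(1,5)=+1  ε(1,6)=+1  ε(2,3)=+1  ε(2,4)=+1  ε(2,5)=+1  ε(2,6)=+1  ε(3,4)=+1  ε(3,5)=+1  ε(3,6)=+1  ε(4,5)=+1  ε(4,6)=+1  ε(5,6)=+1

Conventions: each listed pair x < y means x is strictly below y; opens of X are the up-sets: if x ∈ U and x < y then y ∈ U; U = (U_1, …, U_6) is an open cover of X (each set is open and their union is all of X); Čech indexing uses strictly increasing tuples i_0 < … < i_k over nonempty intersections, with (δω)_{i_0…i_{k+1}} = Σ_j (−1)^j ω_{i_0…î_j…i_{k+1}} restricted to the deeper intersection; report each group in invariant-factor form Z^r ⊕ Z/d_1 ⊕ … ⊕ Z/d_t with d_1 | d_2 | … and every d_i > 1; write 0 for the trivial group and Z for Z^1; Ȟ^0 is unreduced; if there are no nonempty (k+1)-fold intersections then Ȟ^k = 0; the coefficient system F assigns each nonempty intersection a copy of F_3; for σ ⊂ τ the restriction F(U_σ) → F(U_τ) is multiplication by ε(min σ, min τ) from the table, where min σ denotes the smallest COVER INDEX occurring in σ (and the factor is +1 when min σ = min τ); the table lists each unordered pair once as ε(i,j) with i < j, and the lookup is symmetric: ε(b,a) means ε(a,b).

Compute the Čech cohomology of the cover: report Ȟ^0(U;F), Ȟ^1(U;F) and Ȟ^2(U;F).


nerve simplices:
  U12={p1,p3,p30} U13={p3,p18,p38} U14={p2,p6,p22,p38} U15={p22,p25,p35} U16={p1,p29,p35} U23={p3,p15,p28} U24={p16,p32,p34} U25={p8,p15,p32} U26={p1,p11,p16} U34={p12,p13,p38} U35={p15,p19,p26} U36={p13,p21,p26} U45={p9,p22,p32} U46={p13,p14,p16} U56={p23,p26,p35}
  U123={p3} U126={p1} U134={p38} U145={p22} U156={p35} U235={p15} U245={p32} U246={p16} U346={p13} U356={p26}
C dims 6,15,10; δ0: rk_F3 5; δ1: rk_F3 10
degree 0: 6−5−0 = 1 → Ȟ^0 ≅ Z/3
degree 1: 15−10−5 = 0 → Ȟ^1 ≅ 0
degree 2: 10−0−10 = 0 → Ȟ^2 ≅ 0

Ȟ^0 ≅ Z/3, Ȟ^1 ≅ 0 and Ȟ^2 ≅ 0


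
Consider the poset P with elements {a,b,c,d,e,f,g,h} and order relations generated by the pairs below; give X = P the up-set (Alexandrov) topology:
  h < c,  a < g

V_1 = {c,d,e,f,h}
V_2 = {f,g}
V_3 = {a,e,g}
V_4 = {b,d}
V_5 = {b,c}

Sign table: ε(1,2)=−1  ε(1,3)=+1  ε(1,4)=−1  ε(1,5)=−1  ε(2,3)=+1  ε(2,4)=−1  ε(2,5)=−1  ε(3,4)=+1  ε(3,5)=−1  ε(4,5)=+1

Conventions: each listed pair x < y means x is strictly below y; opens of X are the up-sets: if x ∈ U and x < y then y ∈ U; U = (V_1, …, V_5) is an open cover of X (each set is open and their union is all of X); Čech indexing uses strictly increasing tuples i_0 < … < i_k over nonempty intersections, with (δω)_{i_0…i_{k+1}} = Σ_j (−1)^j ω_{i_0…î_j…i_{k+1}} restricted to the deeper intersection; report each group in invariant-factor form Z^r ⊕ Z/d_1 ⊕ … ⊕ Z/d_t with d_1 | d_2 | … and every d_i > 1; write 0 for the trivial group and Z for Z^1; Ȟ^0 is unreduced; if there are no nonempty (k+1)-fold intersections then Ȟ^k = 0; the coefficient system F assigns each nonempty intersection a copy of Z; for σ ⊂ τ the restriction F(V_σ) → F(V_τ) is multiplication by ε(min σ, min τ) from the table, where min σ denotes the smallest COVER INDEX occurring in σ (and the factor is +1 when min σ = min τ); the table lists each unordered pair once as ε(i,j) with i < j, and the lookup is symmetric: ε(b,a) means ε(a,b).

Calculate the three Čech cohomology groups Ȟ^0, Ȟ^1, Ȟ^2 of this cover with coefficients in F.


Ȟ^0 = 0,  Ȟ^1 = Z ⊕ Z/2,  Ȟ^2 = 0

nonempty intersections:
  V12={f} V13={e} V14={d} V15={c} V23={g} V45={b}
C dims 5,6; δ0: rk 5, SNF 1^4·2
Ȟ^0: (5−5)−0=0 ⇒ 0
Ȟ^1: (6−0)−5=1 plus torsion [2] ⇒ Z ⊕ Z/2
Ȟ^2: (0−0)−0=0 ⇒ 0
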